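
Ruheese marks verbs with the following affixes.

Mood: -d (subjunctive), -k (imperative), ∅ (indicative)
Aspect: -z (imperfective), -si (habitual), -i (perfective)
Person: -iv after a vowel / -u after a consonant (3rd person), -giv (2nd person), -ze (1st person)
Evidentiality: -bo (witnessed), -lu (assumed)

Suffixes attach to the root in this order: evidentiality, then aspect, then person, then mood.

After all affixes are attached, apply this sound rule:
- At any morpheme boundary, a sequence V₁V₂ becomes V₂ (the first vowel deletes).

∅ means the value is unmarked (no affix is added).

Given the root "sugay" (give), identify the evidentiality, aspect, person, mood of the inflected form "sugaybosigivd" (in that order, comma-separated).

witnessed, habitual, 2nd person, subjunctive

Segment: sugay-bo-si-giv-d.
evidentiality: -bo → witnessed.
aspect: -si → habitual.
person: -giv → 2nd person.
mood: -d → subjunctive.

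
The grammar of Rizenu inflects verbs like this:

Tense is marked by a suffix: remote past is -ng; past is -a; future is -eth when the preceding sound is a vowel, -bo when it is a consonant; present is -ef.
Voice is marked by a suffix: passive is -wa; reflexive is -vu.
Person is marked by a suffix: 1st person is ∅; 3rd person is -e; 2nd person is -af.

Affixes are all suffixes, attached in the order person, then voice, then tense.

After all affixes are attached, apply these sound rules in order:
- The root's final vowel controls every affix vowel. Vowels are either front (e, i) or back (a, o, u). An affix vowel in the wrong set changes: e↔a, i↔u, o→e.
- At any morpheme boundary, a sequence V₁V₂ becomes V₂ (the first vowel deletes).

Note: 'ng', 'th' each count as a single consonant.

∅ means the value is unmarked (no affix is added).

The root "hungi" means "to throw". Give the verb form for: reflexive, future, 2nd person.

hungefveth

Attach person 2nd person -af → hungiaf.
Attach voice reflexive -vu → hungiafvu.
Attach tense future -eth (after vowel 'u') → hungiafvueth.
Apply vowel harmony: hungiafvueth → hungiefvieth.
Apply vowel deletion: hungiefvieth → hungefveth.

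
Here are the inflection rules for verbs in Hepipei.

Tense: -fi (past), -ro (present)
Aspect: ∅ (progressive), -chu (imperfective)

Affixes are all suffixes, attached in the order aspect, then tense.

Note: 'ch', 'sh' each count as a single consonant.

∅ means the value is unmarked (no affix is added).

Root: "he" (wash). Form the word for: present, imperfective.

Attach aspect imperfective -chu → hechu.
Attach tense present -ro → hechuro.

hechuro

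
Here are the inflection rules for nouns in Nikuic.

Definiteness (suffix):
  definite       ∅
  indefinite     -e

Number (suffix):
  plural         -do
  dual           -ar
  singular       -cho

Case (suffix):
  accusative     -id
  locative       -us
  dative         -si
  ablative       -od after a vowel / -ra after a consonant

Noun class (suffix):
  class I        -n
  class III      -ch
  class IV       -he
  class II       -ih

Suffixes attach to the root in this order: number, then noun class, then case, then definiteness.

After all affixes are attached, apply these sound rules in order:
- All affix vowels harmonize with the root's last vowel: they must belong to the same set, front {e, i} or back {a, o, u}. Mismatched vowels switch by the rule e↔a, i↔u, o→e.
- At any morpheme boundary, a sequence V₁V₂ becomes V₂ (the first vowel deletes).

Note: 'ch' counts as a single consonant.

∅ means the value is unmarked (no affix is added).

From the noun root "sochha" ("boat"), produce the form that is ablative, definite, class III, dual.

sochharchra

Attach number dual -ar → sochhaar.
Attach noun class class III -ch → sochhaarch.
Attach case ablative -ra (after consonant 'ch') → sochhaarchra.
definiteness = definite: zero marking, form stays sochhaarchra.
Vowel harmony: no change.
Apply vowel deletion: sochhaarchra → sochharchra.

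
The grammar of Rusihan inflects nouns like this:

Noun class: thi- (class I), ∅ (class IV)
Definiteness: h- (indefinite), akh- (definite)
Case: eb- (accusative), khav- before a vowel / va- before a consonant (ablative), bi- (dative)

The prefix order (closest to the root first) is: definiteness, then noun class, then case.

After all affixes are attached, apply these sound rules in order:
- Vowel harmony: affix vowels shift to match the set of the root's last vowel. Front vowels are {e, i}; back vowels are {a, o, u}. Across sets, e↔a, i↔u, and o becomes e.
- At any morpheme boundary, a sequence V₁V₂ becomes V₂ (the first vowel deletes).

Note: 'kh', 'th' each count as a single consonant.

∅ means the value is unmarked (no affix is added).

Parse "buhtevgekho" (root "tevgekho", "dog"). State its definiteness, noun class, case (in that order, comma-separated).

indefinite, class IV, dative

Segment: bi-h-tevgekho.
definiteness: h- → indefinite.
noun class: ∅ → class IV.
case: bi- → dative.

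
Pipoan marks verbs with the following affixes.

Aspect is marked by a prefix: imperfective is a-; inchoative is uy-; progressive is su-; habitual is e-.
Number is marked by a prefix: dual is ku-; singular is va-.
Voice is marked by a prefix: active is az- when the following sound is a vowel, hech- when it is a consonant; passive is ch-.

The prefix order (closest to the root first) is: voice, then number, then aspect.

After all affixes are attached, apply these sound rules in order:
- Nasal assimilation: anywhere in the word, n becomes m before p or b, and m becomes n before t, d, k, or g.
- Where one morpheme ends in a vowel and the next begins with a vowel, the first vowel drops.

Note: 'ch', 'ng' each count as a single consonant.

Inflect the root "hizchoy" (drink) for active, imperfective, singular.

avahechhizchoy

Attach voice active hech- (before consonant 'h') → hechhizchoy.
Attach number singular va- → vahechhizchoy.
Attach aspect imperfective a- → avahechhizchoy.
Nasal assimilation: no change.
Vowel deletion: no change.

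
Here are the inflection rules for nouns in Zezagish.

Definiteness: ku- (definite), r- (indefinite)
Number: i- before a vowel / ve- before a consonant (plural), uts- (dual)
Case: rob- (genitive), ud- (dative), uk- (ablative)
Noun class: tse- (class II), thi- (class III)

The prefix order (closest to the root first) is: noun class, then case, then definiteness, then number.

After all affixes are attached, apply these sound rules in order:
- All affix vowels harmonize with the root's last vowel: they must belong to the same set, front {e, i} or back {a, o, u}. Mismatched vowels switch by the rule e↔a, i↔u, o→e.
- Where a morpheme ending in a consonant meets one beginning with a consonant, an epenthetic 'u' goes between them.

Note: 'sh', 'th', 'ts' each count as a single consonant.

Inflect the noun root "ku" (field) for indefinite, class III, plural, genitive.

varurobuthuku

Attach noun class class III thi- → thiku.
Attach case genitive rob- → robthiku.
Attach definiteness indefinite r- → rrobthiku.
Attach number plural ve- (before consonant 'r') → verrobthiku.
Apply vowel harmony: verrobthiku → varrobthuku.
Apply epenthesis: varrobthuku → varurobuthuku.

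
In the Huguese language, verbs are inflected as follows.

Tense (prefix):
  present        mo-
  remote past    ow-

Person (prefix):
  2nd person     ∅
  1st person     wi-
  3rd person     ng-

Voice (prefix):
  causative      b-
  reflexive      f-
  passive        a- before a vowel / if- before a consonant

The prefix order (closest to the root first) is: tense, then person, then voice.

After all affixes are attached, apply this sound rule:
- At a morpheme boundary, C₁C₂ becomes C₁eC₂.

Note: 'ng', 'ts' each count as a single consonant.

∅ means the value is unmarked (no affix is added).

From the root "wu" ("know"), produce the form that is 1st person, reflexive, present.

Attach tense present mo- → mowu.
Attach person 1st person wi- → wimowu.
Attach voice reflexive f- → fwimowu.
Apply epenthesis: fwimowu → fewimowu.

fewimowu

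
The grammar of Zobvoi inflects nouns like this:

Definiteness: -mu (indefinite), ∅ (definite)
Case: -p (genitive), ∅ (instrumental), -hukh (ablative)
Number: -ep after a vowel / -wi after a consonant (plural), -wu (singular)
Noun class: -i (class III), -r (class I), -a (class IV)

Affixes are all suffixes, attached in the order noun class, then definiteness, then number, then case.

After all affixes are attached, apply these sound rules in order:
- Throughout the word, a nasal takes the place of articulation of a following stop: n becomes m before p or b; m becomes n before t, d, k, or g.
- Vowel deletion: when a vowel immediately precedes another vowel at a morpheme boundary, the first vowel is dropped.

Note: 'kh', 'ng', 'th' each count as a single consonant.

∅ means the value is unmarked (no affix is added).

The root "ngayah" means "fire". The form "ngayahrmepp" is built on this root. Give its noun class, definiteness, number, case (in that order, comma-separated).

Segment: ngayah-r-mu-ep-p.
noun class: -r → class I.
definiteness: -mu → indefinite.
number: -ep/wi → plural.
case: -p → genitive.

class I, indefinite, plural, genitive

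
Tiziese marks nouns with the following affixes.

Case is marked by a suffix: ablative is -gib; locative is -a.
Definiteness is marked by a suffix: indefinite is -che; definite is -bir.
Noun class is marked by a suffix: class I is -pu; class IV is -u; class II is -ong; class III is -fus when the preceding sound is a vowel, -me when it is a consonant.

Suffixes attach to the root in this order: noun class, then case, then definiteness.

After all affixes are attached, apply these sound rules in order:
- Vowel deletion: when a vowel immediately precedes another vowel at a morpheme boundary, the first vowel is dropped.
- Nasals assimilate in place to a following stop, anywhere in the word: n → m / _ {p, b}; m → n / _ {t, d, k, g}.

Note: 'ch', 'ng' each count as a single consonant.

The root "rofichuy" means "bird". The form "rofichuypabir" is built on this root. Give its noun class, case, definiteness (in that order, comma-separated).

Segment: rofichuy-pu-a-bir.
noun class: -pu → class I.
case: -a → locative.
definiteness: -bir → definite.

class I, locative, definite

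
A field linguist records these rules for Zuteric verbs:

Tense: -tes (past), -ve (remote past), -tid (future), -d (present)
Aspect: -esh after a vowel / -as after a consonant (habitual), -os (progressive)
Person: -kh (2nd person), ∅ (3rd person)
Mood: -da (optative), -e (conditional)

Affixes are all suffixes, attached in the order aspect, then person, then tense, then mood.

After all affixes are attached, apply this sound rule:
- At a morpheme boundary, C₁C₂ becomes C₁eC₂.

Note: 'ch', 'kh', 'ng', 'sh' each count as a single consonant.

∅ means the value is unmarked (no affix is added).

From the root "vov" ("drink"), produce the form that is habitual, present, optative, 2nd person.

vovasekhededa

Attach aspect habitual -as (after consonant 'v') → vovas.
Attach person 2nd person -kh → vovaskh.
Attach tense present -d → vovaskhd.
Attach mood optative -da → vovaskhdda.
Apply epenthesis: vovaskhdda → vovasekhededa.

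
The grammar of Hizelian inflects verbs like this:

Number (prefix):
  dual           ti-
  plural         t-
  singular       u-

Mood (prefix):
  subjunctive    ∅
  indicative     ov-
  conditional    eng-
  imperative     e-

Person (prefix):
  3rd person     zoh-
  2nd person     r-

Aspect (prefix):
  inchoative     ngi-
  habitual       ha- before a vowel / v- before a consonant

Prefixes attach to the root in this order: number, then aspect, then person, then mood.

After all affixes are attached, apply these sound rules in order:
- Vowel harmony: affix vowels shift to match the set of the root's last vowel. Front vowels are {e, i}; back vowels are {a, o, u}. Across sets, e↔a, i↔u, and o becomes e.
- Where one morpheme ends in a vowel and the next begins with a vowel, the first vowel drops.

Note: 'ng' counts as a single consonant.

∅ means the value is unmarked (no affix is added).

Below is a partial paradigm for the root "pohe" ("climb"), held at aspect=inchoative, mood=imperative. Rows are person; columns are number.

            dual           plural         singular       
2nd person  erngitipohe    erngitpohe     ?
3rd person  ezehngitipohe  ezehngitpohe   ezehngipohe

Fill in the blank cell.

Attach number singular u- → upohe.
Attach aspect inchoative ngi- → ngiupohe.
Attach person 2nd person r- → rngiupohe.
Attach mood imperative e- → erngiupohe.
Apply vowel harmony: erngiupohe → erngiipohe.
Apply vowel deletion: erngiipohe → erngipohe.

erngipohe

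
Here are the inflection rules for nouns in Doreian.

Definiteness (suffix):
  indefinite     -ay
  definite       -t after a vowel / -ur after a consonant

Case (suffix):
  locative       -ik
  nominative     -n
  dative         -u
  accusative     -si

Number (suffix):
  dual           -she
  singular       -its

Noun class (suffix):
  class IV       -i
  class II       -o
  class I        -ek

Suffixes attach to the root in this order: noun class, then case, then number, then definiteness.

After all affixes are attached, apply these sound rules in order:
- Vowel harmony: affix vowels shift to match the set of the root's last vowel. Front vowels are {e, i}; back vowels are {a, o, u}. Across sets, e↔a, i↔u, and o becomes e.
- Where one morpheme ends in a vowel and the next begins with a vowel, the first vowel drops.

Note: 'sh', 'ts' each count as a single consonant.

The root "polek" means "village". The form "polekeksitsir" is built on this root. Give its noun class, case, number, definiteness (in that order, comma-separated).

class I, accusative, singular, definite

Segment: polek-ek-si-its-ur.
noun class: -ek → class I.
case: -si → accusative.
number: -its → singular.
definiteness: -t/ur → definite.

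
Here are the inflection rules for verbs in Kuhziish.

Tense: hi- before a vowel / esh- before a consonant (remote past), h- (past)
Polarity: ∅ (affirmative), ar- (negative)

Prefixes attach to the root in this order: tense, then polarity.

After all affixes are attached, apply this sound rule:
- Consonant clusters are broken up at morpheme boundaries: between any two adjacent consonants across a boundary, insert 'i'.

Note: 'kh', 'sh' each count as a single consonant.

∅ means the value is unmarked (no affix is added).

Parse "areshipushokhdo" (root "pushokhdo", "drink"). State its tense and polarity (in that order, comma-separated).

remote past, negative

Segment: ar-esh-pushokhdo.
tense: hi/esh- → remote past.
polarity: ar- → negative.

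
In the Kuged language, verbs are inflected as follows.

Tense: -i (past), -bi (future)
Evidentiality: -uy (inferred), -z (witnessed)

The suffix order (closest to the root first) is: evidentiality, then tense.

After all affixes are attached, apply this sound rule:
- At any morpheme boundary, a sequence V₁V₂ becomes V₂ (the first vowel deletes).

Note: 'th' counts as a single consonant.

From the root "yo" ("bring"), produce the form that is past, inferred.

yuyi

Attach evidentiality inferred -uy → youy.
Attach tense past -i → youyi.
Apply vowel deletion: youyi → yuyi.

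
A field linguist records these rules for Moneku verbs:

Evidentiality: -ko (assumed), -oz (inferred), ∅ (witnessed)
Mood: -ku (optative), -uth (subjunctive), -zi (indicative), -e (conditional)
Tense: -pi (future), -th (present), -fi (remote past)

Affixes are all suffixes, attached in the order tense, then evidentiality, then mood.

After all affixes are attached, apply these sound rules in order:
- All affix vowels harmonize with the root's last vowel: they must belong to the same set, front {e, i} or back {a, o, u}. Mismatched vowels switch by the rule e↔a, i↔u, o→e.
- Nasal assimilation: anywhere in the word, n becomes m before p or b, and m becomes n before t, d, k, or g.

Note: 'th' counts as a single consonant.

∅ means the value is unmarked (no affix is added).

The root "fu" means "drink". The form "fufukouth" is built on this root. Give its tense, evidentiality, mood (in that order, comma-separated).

Segment: fu-fi-ko-uth.
tense: -fi → remote past.
evidentiality: -ko → assumed.
mood: -uth → subjunctive.

remote past, assumed, subjunctive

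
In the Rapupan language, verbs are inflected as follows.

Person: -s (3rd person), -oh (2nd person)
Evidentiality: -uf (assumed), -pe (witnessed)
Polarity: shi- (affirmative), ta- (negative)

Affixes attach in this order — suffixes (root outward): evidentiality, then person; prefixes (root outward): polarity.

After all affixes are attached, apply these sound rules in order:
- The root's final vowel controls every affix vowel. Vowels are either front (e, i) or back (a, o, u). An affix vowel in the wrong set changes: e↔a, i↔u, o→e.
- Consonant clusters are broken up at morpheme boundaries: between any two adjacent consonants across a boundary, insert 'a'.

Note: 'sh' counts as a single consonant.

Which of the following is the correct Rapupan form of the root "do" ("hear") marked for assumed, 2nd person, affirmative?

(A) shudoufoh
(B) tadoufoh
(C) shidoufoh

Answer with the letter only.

Attach polarity affirmative shi- → shido.
Attach evidentiality assumed -uf → shidouf.
Attach person 2nd person -oh → shidoufoh.
Apply vowel harmony: shidoufoh → shudoufoh.
Epenthesis: no change.
So the correct form is shudoufoh, option (A).
(C) shidoufoh is wrong: it fails to apply the sound rule(s).
(B) tadoufoh is wrong: it uses negative instead of affirmative for polarity.

A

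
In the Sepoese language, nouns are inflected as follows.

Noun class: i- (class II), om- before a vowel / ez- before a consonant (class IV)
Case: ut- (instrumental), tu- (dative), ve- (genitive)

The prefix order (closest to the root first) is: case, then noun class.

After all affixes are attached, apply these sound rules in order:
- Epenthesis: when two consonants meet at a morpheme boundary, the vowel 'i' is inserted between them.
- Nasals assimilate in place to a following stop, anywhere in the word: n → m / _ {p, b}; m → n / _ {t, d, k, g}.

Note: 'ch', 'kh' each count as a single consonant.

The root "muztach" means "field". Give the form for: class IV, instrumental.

omutimuztach

Attach case instrumental ut- → utmuztach.
Attach noun class class IV om- (before vowel 'u') → omutmuztach.
Apply epenthesis: omutmuztach → omutimuztach.
Nasal assimilation: no change.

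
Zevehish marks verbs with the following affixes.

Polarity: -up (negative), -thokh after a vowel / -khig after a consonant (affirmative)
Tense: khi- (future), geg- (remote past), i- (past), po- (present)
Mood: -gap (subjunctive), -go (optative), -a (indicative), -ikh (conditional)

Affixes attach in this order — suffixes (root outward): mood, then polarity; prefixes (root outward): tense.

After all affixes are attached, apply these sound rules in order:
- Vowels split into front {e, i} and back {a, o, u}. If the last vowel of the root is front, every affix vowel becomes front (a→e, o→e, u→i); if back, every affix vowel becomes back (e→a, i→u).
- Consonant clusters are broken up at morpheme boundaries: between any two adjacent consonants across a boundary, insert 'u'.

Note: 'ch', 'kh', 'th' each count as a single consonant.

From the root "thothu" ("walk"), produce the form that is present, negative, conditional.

pothothuukhup

Attach mood conditional -ikh → thothuikh.
Attach polarity negative -up → thothuikhup.
Attach tense present po- → pothothuikhup.
Apply vowel harmony: pothothuikhup → pothothuukhup.
Epenthesis: no change.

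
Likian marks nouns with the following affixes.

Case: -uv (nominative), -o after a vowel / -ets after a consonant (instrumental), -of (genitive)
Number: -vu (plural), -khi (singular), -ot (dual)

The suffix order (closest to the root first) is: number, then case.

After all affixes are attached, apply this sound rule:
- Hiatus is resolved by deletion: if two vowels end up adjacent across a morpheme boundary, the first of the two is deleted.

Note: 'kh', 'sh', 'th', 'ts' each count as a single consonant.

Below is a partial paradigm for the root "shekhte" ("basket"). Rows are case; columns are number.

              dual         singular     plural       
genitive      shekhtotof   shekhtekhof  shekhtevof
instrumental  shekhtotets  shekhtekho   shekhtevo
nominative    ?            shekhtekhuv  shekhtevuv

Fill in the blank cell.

Attach number dual -ot → shekhteot.
Attach case nominative -uv → shekhteotuv.
Apply vowel deletion: shekhteotuv → shekhtotuv.

shekhtotuv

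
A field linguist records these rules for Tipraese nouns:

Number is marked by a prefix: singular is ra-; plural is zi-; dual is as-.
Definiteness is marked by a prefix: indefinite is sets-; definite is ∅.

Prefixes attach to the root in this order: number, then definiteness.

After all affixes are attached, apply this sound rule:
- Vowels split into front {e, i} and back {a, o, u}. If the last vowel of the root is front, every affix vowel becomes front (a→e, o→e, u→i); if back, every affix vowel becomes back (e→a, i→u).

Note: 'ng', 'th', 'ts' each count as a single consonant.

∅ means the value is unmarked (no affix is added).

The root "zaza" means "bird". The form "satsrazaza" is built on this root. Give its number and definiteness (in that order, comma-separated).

Segment: sets-ra-zaza.
number: ra- → singular.
definiteness: sets- → indefinite.

singular, indefinite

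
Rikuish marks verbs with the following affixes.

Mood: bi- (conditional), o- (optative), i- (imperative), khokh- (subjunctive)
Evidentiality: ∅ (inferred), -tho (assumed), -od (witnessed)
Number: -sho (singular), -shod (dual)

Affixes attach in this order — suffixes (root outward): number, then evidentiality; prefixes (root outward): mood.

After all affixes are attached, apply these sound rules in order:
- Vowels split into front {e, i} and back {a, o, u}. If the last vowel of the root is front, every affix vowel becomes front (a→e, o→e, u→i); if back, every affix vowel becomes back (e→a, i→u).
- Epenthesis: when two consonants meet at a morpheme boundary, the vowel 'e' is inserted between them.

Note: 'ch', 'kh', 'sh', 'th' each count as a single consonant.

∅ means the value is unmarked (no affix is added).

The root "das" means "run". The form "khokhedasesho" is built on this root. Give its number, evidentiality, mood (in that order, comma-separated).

Segment: khokh-das-sho.
number: -sho → singular.
evidentiality: ∅ → inferred.
mood: khokh- → subjunctive.

singular, inferred, subjunctive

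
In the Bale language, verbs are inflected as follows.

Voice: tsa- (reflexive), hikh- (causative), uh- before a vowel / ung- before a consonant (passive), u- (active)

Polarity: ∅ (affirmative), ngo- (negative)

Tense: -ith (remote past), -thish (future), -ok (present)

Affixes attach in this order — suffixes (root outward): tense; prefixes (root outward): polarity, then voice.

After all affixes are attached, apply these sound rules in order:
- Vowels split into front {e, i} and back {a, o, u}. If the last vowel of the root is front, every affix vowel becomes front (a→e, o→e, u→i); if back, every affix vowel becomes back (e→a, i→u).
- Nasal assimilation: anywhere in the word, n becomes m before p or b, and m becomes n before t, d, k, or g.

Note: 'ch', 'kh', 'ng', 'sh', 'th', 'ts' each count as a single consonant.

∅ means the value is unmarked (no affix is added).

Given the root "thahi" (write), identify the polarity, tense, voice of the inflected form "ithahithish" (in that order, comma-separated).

Segment: u-thahi-thish.
polarity: ∅ → affirmative.
tense: -thish → future.
voice: u- → active.

affirmative, future, active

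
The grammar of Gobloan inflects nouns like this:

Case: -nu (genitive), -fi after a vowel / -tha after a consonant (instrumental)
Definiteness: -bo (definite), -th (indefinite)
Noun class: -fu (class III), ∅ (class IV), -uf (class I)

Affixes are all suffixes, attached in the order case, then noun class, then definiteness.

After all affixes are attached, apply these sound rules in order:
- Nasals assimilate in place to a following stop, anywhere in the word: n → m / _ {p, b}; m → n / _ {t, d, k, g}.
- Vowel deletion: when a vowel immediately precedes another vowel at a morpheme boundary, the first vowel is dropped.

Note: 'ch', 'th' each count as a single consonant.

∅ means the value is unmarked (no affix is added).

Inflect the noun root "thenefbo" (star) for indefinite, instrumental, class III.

Attach case instrumental -fi (after vowel 'o') → thenefbofi.
Attach noun class class III -fu → thenefbofifu.
Attach definiteness indefinite -th → thenefbofifuth.
Nasal assimilation: no change.
Vowel deletion: no change.

thenefbofifuth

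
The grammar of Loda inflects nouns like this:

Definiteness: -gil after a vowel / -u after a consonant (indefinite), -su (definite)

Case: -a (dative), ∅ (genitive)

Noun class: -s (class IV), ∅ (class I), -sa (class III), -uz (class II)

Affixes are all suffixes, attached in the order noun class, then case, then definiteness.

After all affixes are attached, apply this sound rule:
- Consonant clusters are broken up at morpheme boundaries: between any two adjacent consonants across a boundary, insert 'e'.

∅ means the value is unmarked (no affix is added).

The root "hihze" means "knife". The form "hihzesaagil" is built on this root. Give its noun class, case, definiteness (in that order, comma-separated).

class III, dative, indefinite

Segment: hihze-sa-a-gil.
noun class: -sa → class III.
case: -a → dative.
definiteness: -gil/u → indefinite.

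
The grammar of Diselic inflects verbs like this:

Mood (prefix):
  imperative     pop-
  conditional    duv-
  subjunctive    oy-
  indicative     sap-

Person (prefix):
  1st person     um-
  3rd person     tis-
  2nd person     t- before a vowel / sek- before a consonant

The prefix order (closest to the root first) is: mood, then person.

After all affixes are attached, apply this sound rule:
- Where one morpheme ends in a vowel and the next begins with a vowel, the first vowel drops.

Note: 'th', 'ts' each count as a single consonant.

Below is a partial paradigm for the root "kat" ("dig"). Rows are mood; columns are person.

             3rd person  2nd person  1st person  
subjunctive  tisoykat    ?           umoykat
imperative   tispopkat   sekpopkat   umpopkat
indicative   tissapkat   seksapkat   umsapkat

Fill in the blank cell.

Attach mood subjunctive oy- → oykat.
Attach person 2nd person t- (before vowel 'o') → toykat.
Vowel deletion: no change.

toykat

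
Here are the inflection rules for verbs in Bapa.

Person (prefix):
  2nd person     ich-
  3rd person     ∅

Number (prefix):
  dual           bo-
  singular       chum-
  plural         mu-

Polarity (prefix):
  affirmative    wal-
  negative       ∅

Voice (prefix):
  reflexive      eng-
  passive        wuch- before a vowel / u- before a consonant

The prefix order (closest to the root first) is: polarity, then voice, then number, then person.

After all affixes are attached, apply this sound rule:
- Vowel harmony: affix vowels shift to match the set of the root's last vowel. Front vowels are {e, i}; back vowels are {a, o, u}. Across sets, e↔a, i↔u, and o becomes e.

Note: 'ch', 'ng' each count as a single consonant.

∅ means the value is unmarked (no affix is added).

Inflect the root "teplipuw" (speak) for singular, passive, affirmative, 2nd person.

Attach polarity affirmative wal- → walteplipuw.
Attach voice passive u- (before consonant 'w') → uwalteplipuw.
Attach number singular chum- → chumuwalteplipuw.
Attach person 2nd person ich- → ichchumuwalteplipuw.
Apply vowel harmony: ichchumuwalteplipuw → uchchumuwalteplipuw.

uchchumuwalteplipuw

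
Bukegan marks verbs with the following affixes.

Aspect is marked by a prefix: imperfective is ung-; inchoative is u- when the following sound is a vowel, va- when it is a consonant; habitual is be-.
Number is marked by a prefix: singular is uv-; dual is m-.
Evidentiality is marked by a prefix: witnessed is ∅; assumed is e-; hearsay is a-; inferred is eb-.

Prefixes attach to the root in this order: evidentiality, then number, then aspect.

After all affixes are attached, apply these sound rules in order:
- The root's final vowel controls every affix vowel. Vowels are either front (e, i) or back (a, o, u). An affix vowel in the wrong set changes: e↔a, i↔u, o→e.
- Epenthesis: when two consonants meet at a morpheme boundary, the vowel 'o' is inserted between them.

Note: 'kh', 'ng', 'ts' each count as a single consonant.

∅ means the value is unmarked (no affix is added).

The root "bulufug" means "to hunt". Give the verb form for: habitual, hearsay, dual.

Attach evidentiality hearsay a- → abulufug.
Attach number dual m- → mabulufug.
Attach aspect habitual be- → bemabulufug.
Apply vowel harmony: bemabulufug → bamabulufug.
Epenthesis: no change.

bamabulufug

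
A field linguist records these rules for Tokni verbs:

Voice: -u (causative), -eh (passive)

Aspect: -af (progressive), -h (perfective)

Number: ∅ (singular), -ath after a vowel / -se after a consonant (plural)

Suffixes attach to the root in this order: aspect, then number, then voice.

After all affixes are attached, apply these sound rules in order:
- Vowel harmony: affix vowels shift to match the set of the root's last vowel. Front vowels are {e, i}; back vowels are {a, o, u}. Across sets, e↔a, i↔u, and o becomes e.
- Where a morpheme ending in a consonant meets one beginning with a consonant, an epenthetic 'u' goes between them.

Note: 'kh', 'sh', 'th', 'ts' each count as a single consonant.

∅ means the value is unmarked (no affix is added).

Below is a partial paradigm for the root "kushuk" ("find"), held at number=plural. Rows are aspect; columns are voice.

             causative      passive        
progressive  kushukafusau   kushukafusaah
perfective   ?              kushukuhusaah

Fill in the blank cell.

Attach aspect perfective -h → kushukh.
Attach number plural -se (after consonant 'h') → kushukhse.
Attach voice causative -u → kushukhseu.
Apply vowel harmony: kushukhseu → kushukhsau.
Apply epenthesis: kushukhsau → kushukuhusau.

kushukuhusau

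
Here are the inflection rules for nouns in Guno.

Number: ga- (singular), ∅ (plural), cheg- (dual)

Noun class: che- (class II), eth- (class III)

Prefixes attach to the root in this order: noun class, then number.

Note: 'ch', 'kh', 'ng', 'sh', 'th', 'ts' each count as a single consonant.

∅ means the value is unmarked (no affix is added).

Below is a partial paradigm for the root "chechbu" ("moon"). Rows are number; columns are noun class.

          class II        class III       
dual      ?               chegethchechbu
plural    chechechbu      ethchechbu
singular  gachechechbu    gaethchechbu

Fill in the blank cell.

chegchechechbu

Attach noun class class II che- → chechechbu.
Attach number dual cheg- → chegchechechbu.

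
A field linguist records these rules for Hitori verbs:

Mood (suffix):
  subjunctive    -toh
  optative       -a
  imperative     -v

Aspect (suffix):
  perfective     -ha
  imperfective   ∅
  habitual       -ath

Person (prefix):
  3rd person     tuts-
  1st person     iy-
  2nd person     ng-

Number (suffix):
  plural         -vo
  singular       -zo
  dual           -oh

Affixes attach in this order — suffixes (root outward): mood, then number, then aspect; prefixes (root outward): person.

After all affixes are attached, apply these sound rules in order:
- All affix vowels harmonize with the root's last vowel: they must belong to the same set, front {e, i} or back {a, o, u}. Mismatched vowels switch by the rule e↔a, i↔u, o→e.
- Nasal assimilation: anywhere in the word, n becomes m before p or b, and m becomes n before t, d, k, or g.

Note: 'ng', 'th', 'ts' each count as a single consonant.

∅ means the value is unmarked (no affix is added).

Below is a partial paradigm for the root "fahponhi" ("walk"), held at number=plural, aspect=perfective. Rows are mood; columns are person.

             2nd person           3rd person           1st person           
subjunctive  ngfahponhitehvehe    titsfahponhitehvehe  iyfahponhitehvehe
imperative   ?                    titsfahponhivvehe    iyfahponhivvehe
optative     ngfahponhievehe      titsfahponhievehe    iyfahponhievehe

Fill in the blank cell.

Attach mood imperative -v → fahponhiv.
Attach number plural -vo → fahponhivvo.
Attach aspect perfective -ha → fahponhivvoha.
Attach person 2nd person ng- → ngfahponhivvoha.
Apply vowel harmony: ngfahponhivvoha → ngfahponhivvehe.
Nasal assimilation: no change.

ngfahponhivvehe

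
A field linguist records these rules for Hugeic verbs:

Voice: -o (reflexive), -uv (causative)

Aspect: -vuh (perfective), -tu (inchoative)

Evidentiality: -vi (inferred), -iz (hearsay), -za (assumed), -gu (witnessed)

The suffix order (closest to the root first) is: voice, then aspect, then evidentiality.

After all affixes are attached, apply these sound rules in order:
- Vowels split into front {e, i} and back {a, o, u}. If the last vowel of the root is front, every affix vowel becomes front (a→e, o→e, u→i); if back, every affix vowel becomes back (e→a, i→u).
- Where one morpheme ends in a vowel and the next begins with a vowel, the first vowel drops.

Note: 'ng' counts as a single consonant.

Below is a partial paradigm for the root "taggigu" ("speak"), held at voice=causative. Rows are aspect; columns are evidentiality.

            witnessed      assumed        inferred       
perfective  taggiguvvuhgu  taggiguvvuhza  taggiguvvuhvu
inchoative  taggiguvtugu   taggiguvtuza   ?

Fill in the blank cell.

taggiguvtuvu

Attach voice causative -uv → taggiguuv.
Attach aspect inchoative -tu → taggiguuvtu.
Attach evidentiality inferred -vi → taggiguuvtuvi.
Apply vowel harmony: taggiguuvtuvi → taggiguuvtuvu.
Apply vowel deletion: taggiguuvtuvu → taggiguvtuvu.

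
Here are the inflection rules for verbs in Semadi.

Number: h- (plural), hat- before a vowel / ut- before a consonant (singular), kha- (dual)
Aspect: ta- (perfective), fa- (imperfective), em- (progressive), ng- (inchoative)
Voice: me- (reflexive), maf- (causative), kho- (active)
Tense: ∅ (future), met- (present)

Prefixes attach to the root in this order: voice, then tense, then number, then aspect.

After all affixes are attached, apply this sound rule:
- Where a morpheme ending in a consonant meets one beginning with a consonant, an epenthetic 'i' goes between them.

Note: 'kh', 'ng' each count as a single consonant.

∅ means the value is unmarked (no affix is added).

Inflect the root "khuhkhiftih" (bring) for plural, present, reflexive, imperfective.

fahimetimekhuhkhiftih

Attach voice reflexive me- → mekhuhkhiftih.
Attach tense present met- → metmekhuhkhiftih.
Attach number plural h- → hmetmekhuhkhiftih.
Attach aspect imperfective fa- → fahmetmekhuhkhiftih.
Apply epenthesis: fahmetmekhuhkhiftih → fahimetimekhuhkhiftih.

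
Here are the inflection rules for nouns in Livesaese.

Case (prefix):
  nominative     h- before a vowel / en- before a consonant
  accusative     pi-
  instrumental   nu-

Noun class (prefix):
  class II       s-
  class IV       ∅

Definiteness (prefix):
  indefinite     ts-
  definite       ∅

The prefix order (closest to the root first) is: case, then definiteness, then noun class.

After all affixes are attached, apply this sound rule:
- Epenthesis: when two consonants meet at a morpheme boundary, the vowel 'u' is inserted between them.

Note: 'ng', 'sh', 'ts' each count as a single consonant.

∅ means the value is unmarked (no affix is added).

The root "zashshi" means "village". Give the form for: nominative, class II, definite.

senuzashshi

Attach case nominative en- (before consonant 'z') → enzashshi.
definiteness = definite: zero marking, form stays enzashshi.
Attach noun class class II s- → senzashshi.
Apply epenthesis: senzashshi → senuzashshi.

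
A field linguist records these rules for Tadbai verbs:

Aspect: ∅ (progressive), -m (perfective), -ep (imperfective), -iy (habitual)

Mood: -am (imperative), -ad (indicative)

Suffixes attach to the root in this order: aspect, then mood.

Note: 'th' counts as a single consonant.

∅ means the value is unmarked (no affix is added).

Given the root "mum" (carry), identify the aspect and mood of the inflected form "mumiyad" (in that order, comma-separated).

Segment: mum-iy-ad.
aspect: -iy → habitual.
mood: -ad → indicative.

habitual, indicative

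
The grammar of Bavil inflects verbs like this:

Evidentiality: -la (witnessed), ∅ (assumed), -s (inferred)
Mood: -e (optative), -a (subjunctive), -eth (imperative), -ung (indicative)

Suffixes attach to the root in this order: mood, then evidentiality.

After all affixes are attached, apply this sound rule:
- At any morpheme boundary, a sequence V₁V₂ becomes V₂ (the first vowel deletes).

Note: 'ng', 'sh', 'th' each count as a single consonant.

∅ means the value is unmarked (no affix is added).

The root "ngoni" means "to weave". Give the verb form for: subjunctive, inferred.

Attach mood subjunctive -a → ngonia.
Attach evidentiality inferred -s → ngonias.
Apply vowel deletion: ngonias → ngonas.

ngonas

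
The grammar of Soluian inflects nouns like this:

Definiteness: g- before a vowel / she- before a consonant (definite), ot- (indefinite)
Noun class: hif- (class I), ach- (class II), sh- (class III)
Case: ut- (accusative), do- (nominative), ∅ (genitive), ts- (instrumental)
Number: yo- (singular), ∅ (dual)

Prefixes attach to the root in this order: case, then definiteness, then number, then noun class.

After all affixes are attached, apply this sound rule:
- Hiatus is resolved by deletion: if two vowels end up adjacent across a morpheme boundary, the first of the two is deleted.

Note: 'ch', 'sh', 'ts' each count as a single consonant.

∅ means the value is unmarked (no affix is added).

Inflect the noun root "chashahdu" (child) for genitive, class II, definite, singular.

achyoshechashahdu

case = genitive: zero marking, form stays chashahdu.
Attach definiteness definite she- (before consonant 'ch') → shechashahdu.
Attach number singular yo- → yoshechashahdu.
Attach noun class class II ach- → achyoshechashahdu.
Vowel deletion: no change.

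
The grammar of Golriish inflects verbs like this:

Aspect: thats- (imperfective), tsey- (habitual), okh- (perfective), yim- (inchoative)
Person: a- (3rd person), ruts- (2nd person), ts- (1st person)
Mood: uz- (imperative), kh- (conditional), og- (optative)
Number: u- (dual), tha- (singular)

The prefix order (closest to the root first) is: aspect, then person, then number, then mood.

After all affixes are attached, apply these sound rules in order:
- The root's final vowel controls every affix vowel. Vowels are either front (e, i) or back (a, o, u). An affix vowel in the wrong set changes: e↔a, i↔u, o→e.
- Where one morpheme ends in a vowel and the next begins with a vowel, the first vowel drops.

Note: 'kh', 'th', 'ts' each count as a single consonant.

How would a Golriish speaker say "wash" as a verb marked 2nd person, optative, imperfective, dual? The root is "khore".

Attach aspect imperfective thats- → thatskhore.
Attach person 2nd person ruts- → rutsthatskhore.
Attach number dual u- → urutsthatskhore.
Attach mood optative og- → ogurutsthatskhore.
Apply vowel harmony: ogurutsthatskhore → egiritsthetskhore.
Vowel deletion: no change.

egiritsthetskhore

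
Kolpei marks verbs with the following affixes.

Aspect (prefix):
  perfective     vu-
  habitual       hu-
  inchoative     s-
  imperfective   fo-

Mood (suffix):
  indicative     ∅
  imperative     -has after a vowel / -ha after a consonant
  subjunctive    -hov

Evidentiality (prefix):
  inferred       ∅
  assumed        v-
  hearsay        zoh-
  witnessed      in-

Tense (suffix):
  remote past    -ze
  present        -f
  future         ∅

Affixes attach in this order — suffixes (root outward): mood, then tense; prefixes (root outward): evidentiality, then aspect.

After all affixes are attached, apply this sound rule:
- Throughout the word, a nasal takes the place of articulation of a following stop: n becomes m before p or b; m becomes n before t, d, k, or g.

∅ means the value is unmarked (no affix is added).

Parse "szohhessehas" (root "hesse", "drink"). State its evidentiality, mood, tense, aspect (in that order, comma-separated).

Segment: s-zoh-hesse-has.
evidentiality: zoh- → hearsay.
mood: -has/ha → imperative.
tense: ∅ → future.
aspect: s- → inchoative.

hearsay, imperative, future, inchoative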